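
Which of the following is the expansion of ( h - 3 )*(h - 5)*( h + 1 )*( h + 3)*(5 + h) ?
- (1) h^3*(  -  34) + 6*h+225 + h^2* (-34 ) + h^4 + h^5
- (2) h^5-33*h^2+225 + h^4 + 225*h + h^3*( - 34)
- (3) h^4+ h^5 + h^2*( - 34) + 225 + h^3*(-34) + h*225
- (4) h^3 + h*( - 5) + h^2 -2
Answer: 3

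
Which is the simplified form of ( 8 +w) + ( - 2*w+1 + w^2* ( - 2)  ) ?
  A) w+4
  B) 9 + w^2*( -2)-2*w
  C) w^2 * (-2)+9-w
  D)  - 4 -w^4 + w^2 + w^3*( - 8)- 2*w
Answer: C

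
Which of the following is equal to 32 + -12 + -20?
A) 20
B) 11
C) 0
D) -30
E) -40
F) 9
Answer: C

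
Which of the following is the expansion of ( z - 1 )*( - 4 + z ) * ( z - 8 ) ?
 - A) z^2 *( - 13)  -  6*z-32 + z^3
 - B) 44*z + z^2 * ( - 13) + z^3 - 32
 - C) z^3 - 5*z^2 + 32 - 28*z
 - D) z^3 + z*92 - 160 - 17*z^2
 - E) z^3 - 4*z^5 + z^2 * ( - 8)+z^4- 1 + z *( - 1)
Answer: B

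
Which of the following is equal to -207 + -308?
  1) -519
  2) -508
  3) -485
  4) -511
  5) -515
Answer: 5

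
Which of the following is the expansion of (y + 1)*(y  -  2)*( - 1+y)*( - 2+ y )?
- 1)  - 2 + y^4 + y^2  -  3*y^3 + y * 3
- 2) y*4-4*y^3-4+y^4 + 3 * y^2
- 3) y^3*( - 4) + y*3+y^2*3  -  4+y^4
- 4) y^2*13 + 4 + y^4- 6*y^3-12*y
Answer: 2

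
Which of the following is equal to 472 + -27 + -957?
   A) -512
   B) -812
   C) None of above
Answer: A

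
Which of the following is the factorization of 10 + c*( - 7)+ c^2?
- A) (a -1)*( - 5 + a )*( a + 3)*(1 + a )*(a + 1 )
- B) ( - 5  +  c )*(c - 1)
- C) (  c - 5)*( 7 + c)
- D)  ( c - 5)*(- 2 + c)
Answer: D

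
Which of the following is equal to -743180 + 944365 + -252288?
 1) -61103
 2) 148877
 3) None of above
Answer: 3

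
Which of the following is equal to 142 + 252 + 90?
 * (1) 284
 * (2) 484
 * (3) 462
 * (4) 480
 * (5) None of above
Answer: 2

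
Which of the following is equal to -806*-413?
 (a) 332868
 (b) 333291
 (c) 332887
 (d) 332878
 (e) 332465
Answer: d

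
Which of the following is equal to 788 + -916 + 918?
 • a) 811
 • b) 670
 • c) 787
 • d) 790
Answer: d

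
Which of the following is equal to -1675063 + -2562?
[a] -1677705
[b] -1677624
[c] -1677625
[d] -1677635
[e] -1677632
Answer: c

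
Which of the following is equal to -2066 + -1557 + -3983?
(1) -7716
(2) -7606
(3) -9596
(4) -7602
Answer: 2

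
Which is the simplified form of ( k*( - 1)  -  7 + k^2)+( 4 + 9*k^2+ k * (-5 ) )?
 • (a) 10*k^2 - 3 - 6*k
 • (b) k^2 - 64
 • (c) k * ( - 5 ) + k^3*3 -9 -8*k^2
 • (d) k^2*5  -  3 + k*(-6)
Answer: a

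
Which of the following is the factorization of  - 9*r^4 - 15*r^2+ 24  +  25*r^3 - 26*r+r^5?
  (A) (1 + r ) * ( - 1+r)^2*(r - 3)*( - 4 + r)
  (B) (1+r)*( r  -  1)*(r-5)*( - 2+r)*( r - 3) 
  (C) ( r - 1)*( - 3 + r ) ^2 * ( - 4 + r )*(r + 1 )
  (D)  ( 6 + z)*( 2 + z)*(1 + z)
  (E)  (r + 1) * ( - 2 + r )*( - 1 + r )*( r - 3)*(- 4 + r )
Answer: E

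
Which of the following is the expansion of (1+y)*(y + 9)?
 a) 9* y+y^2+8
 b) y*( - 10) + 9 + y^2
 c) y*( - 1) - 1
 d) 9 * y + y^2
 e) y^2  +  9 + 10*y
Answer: e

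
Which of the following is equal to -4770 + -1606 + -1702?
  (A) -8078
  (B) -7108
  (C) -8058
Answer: A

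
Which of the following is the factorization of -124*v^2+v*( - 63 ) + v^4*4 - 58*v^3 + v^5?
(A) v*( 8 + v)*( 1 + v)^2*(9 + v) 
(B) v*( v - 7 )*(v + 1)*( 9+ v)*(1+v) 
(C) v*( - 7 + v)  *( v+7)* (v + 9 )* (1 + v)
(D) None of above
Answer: B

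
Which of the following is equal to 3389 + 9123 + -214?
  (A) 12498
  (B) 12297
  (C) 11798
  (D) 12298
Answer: D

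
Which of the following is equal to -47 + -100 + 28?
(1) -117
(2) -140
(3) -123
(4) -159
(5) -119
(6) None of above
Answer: 5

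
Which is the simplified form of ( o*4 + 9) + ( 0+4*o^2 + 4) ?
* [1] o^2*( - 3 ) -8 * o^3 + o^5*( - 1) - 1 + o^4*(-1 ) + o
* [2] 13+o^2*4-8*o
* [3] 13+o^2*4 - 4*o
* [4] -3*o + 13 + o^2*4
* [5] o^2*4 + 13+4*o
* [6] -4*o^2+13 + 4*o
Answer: 5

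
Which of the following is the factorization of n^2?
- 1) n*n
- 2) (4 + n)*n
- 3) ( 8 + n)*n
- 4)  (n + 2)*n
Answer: 1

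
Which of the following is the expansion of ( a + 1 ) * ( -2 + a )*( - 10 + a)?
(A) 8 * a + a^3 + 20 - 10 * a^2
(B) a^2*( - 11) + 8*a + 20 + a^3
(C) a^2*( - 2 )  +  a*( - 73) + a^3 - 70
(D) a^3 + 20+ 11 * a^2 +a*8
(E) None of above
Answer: B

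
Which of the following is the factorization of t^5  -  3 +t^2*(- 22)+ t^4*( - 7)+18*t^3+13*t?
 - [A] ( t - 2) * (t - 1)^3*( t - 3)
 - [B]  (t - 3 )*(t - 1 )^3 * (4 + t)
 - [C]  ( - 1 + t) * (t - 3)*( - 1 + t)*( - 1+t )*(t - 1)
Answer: C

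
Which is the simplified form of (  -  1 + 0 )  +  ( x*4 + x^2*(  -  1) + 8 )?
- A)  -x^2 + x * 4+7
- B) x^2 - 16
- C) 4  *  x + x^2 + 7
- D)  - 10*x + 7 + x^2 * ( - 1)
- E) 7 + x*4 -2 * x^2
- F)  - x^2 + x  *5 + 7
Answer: A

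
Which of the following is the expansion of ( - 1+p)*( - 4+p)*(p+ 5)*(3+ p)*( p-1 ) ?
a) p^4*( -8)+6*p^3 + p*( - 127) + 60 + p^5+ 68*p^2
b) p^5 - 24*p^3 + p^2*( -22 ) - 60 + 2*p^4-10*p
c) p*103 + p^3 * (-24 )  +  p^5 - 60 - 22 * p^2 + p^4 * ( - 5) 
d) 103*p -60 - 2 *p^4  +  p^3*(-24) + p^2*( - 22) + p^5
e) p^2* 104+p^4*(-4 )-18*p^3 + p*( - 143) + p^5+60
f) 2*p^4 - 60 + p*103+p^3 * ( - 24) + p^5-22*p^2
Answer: f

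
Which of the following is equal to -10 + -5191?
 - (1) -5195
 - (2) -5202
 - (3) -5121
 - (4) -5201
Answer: 4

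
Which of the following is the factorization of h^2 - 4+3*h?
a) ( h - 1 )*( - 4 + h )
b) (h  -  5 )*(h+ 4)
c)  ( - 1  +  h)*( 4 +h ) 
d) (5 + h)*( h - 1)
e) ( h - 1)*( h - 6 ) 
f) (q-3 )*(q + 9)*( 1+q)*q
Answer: c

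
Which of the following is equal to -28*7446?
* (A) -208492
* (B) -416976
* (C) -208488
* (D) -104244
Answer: C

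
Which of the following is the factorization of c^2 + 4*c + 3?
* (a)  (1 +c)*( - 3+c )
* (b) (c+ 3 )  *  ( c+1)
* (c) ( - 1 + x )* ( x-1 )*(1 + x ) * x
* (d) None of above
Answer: b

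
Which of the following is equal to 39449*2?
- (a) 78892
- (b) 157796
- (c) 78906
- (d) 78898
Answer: d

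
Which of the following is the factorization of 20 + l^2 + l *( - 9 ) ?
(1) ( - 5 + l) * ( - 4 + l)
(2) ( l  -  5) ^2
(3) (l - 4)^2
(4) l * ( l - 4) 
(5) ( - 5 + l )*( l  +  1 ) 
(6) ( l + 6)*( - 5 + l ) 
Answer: 1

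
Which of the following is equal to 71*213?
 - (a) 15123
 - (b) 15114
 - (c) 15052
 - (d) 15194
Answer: a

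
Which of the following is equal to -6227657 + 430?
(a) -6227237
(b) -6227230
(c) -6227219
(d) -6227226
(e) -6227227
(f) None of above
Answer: e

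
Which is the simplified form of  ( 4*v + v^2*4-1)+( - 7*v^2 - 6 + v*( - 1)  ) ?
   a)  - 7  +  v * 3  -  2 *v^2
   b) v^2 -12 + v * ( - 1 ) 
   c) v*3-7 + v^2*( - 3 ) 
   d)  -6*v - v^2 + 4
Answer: c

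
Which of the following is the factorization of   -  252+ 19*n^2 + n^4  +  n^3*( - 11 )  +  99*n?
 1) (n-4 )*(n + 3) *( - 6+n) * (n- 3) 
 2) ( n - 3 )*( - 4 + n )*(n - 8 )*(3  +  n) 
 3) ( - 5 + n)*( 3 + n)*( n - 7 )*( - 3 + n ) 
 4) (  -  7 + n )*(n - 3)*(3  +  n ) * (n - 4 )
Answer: 4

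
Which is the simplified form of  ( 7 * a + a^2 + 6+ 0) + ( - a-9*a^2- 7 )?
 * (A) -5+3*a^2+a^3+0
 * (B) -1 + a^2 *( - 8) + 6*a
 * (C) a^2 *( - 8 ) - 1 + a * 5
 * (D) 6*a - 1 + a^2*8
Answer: B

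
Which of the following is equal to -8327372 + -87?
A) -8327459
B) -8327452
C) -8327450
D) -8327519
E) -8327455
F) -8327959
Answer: A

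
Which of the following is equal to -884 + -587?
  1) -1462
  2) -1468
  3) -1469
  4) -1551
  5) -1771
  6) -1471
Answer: 6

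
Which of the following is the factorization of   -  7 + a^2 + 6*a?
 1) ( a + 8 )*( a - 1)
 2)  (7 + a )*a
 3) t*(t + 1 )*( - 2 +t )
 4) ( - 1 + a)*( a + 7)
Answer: 4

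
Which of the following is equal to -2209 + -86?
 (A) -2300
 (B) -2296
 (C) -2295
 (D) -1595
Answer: C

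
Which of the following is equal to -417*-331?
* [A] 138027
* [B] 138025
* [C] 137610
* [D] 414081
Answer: A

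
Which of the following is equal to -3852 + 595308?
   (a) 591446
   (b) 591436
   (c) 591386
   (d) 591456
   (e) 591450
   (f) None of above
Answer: d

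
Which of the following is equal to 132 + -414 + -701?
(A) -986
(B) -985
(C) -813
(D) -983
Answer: D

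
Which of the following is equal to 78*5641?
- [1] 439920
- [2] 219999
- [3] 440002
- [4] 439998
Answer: 4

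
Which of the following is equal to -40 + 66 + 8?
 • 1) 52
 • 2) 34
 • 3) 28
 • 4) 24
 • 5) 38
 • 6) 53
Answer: 2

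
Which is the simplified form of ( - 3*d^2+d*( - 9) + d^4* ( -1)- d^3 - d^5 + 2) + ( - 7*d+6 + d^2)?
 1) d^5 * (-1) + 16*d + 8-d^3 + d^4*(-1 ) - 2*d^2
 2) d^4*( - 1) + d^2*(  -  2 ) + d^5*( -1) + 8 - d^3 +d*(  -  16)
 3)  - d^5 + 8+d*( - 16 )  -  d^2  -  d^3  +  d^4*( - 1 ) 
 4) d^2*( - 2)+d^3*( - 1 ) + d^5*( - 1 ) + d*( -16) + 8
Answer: 2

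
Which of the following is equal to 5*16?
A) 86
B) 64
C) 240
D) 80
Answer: D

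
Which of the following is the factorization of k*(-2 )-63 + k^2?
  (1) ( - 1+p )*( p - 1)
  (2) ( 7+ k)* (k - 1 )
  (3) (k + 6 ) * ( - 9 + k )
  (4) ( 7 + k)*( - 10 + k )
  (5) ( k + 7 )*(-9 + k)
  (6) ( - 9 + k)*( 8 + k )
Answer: 5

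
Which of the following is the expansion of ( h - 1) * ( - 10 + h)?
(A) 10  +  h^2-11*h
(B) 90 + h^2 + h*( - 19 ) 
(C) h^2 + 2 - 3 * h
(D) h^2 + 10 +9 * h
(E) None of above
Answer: A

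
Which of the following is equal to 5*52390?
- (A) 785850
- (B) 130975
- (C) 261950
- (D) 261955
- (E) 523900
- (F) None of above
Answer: C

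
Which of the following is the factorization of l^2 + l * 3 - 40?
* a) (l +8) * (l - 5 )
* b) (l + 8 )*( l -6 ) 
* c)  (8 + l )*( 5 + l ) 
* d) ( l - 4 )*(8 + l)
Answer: a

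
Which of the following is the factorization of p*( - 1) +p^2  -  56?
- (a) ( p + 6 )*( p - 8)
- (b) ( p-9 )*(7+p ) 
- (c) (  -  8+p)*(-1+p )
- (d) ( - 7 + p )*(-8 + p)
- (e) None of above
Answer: e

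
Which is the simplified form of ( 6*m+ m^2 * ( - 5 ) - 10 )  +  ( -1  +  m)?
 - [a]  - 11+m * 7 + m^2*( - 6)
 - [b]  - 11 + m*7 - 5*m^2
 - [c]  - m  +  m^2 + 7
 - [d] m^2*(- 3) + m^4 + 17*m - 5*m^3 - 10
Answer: b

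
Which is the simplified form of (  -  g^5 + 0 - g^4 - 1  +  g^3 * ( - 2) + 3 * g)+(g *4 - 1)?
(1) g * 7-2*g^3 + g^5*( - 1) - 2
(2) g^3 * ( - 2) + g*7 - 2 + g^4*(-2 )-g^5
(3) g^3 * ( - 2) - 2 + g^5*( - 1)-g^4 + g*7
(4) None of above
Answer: 3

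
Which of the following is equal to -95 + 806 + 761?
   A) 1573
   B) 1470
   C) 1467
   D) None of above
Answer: D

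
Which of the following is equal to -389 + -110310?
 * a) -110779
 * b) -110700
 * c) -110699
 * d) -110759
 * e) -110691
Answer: c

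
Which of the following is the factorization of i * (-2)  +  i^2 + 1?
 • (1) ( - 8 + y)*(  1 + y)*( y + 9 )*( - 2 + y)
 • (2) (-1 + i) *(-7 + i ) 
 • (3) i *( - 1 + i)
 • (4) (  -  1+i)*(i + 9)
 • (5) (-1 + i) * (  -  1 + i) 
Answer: 5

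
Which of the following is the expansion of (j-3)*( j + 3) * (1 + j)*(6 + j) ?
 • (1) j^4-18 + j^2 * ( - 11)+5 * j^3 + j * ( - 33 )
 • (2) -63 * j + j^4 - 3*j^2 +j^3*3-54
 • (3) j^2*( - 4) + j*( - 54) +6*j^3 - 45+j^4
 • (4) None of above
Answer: 4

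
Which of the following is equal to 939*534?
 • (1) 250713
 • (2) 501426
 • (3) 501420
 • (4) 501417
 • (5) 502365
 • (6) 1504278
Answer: 2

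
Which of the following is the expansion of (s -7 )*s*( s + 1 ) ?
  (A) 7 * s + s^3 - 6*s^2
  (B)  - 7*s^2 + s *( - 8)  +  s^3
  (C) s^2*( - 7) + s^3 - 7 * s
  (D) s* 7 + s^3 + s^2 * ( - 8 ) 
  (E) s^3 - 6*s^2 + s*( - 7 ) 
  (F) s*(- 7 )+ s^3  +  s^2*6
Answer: E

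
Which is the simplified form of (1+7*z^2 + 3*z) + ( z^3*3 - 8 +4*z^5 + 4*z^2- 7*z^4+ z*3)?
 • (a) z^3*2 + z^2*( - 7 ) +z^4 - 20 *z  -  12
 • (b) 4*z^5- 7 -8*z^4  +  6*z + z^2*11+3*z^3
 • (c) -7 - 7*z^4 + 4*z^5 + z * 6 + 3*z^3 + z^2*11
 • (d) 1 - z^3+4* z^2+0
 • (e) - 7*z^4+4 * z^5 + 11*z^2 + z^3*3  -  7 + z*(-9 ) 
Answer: c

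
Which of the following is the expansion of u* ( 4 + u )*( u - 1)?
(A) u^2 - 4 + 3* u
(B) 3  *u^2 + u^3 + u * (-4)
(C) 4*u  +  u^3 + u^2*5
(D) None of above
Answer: B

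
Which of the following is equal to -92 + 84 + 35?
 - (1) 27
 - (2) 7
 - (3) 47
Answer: 1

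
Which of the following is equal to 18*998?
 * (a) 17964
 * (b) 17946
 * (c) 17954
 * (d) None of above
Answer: a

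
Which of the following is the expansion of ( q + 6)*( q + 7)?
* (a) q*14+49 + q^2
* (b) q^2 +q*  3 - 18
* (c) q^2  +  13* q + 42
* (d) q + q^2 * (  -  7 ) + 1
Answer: c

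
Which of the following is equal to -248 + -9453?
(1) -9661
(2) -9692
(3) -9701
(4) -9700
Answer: 3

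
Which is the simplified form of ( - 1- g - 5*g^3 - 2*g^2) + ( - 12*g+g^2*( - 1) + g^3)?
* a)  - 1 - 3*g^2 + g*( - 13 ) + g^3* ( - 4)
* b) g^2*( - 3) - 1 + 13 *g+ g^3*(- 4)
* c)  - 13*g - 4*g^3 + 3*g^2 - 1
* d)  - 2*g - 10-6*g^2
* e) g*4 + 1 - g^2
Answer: a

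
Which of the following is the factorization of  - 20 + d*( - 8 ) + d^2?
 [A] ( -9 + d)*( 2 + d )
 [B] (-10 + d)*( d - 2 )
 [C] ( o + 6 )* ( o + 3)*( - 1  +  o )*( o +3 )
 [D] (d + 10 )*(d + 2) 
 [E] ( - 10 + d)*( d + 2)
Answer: E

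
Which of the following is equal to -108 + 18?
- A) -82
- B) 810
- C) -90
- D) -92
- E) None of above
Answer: C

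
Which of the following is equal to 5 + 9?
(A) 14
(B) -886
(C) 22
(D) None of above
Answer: A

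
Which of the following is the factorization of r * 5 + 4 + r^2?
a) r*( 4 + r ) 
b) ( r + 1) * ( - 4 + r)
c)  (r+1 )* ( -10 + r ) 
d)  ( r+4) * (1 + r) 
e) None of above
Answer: d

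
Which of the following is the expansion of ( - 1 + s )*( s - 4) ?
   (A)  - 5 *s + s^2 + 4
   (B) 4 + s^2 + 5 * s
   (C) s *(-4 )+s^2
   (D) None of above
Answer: A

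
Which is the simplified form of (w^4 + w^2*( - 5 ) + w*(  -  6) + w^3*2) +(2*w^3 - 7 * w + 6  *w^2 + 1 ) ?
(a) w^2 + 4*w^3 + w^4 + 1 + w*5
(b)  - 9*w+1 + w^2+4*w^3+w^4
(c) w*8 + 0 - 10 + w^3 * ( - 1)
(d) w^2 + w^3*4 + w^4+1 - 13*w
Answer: d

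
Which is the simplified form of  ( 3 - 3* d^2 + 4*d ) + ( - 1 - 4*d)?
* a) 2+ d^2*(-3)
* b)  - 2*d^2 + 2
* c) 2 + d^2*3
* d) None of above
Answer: a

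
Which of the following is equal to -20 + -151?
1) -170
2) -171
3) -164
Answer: 2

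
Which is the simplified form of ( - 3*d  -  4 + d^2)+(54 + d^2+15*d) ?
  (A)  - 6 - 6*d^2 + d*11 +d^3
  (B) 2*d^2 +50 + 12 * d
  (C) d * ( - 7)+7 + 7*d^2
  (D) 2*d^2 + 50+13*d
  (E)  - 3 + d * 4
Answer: B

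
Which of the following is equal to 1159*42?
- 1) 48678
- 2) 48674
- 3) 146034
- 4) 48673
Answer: 1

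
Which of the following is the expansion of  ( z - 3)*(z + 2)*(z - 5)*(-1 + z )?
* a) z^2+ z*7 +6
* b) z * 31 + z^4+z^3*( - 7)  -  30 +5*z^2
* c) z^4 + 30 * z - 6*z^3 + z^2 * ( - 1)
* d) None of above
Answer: b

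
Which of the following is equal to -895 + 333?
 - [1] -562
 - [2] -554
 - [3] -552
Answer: 1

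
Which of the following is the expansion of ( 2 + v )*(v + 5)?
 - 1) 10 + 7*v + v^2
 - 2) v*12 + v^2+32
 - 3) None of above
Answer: 1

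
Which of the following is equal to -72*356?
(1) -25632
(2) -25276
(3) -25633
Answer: 1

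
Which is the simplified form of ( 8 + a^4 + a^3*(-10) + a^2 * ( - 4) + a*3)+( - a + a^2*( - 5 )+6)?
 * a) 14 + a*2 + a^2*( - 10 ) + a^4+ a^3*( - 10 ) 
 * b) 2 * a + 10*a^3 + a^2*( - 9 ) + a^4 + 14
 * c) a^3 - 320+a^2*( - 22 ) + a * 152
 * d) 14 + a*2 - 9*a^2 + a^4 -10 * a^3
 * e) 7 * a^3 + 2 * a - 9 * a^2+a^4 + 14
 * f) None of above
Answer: d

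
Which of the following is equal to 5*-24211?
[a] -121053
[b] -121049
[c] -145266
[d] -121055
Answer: d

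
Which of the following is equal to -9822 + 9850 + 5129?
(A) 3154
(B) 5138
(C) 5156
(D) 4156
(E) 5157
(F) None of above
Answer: E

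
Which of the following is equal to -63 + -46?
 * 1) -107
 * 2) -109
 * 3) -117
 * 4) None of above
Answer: 2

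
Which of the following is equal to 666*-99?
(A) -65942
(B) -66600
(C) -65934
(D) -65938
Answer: C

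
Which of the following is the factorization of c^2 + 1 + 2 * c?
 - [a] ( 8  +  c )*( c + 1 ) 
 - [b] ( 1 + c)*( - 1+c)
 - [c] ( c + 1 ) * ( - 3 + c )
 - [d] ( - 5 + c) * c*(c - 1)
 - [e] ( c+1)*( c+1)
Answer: e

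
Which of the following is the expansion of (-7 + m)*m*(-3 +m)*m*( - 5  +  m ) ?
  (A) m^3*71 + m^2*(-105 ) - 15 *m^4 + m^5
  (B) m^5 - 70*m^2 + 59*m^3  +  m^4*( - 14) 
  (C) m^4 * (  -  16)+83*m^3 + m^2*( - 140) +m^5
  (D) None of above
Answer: A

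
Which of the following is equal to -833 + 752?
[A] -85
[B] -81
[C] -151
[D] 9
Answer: B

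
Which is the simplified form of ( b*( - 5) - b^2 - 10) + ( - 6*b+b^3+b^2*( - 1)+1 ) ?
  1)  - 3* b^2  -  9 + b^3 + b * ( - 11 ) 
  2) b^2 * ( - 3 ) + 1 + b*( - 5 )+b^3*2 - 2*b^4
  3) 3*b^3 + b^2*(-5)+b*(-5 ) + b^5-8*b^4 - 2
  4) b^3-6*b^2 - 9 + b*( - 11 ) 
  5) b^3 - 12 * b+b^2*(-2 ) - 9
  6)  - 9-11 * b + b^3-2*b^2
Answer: 6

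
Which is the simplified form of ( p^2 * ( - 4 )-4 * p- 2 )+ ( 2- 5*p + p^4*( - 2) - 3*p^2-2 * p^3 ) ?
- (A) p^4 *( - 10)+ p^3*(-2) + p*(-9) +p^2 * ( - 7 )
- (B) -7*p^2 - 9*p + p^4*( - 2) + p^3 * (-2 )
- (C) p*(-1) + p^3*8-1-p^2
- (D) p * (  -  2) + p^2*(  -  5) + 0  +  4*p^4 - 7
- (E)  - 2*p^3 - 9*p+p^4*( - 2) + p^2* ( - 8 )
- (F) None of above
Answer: B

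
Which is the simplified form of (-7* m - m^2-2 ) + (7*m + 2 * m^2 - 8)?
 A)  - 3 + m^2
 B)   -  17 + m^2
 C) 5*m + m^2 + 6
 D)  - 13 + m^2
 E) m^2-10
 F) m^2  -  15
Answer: E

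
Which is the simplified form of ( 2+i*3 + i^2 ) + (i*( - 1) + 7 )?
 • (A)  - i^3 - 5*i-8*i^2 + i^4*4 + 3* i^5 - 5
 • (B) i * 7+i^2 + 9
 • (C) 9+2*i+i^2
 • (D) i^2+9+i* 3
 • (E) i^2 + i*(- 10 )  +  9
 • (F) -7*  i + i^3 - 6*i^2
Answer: C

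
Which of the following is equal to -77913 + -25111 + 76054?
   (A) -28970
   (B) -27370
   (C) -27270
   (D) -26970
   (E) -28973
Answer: D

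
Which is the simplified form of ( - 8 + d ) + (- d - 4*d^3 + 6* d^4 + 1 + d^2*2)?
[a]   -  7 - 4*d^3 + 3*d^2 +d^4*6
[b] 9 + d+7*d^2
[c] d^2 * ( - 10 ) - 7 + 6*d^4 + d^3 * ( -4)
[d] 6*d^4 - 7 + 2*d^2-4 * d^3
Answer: d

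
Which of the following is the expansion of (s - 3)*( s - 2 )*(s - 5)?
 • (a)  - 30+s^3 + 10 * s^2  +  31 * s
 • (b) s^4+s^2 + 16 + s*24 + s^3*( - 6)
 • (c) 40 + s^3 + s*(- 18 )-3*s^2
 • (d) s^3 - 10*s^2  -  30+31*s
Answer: d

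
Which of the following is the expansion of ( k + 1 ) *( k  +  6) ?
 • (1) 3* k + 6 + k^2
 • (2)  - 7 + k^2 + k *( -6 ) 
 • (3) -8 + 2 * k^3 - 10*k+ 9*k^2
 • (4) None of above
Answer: 4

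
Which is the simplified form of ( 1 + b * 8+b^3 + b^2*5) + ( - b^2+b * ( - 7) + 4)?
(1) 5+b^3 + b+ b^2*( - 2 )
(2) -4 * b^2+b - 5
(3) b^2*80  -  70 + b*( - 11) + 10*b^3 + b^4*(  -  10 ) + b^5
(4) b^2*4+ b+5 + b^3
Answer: 4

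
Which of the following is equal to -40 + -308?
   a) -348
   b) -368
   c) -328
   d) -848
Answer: a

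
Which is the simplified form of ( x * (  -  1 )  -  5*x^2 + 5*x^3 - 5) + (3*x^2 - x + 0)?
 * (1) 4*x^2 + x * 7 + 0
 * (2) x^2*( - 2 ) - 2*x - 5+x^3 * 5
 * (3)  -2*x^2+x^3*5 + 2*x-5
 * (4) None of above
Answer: 2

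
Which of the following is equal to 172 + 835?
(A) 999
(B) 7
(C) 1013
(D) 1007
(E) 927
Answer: D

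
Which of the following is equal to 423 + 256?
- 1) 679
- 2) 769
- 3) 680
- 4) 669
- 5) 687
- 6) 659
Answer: 1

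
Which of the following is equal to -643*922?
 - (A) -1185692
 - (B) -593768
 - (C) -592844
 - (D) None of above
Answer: D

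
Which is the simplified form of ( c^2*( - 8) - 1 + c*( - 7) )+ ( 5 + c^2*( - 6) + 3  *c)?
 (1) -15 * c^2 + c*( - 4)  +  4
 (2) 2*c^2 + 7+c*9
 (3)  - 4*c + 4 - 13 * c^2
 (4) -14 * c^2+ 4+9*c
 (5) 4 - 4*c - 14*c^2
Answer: 5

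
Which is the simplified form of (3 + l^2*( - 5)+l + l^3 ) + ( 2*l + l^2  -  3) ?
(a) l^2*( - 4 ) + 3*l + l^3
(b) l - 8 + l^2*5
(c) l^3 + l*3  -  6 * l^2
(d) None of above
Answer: a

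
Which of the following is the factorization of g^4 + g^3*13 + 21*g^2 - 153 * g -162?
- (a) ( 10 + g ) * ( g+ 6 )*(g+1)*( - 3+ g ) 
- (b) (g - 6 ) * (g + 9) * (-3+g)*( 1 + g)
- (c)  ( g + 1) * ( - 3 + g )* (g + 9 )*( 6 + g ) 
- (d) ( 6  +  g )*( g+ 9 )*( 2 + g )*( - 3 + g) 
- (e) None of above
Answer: c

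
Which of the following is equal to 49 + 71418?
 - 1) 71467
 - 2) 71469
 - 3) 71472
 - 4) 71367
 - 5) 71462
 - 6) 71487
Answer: 1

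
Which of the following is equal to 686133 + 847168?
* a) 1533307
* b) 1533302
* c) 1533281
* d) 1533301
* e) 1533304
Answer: d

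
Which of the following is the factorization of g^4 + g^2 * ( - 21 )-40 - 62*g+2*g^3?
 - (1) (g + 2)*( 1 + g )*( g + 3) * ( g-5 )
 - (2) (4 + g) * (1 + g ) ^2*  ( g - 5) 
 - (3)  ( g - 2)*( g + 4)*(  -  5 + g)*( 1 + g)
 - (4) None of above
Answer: 4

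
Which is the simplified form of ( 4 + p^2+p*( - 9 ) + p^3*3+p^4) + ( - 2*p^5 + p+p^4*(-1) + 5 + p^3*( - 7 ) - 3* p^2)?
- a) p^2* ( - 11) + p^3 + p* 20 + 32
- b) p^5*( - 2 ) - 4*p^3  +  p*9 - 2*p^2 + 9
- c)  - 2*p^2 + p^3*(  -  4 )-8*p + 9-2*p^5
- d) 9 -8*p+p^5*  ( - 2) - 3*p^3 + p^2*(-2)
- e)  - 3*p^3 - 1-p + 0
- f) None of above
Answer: c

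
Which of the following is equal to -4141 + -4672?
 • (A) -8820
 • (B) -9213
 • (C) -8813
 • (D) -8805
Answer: C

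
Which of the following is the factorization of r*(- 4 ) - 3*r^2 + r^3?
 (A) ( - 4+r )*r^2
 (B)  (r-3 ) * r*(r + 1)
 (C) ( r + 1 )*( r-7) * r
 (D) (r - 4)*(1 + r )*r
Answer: D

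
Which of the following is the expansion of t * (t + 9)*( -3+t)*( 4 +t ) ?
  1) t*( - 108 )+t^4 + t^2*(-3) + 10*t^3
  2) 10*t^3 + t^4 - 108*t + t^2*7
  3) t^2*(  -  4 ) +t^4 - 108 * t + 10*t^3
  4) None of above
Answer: 1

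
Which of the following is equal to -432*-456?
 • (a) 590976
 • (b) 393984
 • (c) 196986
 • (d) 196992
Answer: d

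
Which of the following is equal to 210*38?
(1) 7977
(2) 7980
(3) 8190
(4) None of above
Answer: 2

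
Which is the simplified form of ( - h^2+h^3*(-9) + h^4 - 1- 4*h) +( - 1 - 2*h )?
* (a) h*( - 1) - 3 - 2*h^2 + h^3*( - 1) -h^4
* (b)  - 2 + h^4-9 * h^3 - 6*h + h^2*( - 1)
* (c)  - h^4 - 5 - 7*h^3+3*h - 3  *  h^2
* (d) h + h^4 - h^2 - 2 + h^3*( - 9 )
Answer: b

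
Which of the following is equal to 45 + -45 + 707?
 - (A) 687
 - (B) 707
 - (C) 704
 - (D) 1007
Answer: B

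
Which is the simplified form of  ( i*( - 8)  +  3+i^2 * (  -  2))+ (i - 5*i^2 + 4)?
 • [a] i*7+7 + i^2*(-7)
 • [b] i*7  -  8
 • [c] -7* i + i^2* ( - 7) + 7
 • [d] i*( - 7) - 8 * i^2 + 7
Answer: c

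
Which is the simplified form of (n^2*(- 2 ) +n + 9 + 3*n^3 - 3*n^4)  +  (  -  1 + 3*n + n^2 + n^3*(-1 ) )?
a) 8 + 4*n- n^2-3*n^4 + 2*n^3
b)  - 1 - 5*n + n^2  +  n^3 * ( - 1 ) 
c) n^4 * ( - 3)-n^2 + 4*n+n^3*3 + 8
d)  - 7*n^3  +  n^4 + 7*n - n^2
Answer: a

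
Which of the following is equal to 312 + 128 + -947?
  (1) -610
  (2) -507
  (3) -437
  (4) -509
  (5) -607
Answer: 2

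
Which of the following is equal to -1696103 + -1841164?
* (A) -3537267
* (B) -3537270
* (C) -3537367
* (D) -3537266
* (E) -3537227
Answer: A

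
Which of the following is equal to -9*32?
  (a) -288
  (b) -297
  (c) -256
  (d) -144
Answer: a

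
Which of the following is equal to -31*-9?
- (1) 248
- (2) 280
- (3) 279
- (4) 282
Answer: 3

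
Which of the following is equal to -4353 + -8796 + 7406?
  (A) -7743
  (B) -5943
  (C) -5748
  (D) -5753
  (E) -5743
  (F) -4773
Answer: E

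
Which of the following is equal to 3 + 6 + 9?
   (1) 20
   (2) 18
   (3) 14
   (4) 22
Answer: 2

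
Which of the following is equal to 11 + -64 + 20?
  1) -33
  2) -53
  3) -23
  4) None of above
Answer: 1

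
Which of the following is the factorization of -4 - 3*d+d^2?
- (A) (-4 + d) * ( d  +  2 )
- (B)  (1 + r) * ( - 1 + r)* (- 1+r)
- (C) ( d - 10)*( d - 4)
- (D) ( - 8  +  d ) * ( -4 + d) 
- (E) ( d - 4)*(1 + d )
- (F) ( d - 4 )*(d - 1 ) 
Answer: E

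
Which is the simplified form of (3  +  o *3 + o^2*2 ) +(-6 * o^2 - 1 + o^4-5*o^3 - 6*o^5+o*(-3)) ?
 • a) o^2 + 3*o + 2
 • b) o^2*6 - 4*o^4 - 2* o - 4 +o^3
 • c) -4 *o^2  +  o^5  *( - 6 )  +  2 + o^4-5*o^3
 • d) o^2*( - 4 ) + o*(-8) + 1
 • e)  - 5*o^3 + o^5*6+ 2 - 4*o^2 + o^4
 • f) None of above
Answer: c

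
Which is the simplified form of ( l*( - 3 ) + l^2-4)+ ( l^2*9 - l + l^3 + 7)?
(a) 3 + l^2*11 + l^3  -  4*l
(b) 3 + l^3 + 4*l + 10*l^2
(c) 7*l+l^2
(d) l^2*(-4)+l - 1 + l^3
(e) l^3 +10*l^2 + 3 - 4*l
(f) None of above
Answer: e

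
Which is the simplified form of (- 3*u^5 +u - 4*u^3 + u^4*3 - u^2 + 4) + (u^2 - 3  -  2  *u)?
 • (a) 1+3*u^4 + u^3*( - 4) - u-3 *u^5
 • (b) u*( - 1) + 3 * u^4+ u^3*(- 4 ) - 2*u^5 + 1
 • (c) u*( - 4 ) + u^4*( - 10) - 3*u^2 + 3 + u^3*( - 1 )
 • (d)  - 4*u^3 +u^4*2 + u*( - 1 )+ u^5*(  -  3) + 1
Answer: a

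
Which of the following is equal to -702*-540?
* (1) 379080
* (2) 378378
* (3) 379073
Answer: 1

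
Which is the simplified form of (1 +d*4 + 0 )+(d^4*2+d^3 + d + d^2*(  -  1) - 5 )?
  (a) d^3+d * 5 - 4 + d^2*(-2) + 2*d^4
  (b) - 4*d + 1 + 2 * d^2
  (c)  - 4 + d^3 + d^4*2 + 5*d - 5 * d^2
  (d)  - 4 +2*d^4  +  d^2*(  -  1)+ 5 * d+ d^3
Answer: d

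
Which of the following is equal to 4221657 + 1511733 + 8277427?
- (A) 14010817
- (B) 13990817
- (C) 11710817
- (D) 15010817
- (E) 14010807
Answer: A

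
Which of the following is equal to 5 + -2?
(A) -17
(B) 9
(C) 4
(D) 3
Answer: D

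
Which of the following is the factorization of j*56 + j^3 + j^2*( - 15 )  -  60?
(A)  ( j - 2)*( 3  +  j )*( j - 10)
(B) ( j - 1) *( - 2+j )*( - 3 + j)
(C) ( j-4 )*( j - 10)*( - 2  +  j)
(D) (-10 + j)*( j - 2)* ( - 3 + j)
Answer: D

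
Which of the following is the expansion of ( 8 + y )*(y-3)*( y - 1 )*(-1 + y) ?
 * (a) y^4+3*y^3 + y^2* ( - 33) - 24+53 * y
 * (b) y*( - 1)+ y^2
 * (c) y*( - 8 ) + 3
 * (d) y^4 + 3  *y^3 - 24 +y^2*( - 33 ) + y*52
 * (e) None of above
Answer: a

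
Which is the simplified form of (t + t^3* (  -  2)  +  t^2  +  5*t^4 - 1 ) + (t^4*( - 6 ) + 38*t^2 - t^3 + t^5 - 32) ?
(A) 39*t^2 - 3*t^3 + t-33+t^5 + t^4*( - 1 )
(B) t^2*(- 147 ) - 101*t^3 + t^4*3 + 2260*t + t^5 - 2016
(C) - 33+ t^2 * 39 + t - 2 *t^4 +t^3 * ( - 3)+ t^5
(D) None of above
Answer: A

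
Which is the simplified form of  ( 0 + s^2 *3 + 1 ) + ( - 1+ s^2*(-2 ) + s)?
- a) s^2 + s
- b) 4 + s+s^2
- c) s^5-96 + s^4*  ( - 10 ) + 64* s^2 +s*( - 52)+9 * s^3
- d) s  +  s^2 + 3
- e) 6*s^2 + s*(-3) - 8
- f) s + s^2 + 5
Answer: a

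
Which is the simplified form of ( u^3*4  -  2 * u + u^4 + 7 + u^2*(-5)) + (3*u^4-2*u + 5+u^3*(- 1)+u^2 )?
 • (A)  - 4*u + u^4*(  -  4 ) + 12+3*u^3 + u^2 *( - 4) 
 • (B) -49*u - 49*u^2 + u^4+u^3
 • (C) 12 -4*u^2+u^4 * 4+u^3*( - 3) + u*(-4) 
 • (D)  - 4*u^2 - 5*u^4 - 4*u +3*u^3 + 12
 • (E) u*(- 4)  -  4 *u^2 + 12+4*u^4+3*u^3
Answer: E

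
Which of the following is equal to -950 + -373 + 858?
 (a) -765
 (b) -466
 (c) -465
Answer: c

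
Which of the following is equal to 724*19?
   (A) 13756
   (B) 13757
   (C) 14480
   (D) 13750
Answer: A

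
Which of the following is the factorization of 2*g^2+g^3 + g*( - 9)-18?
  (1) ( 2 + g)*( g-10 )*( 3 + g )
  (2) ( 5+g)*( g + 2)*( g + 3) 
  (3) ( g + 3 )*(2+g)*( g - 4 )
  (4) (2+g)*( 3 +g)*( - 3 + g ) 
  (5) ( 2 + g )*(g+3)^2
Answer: 4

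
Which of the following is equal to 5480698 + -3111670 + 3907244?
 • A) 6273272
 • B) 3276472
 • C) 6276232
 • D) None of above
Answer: D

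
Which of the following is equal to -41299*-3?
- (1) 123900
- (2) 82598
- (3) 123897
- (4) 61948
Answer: 3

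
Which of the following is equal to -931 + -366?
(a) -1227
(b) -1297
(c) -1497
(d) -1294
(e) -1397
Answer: b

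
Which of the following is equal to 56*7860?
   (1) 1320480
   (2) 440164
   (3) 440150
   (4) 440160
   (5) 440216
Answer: 4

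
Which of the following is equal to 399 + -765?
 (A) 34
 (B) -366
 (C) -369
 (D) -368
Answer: B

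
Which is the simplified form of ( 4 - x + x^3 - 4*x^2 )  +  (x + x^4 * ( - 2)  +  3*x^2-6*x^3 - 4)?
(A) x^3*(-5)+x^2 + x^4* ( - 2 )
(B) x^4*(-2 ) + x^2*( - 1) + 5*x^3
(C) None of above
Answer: C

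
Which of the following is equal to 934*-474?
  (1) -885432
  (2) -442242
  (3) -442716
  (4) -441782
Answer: 3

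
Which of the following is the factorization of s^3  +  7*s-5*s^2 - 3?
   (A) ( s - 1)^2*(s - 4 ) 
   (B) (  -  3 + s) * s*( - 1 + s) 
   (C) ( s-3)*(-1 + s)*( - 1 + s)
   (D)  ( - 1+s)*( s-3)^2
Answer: C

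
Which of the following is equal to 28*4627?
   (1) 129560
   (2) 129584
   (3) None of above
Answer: 3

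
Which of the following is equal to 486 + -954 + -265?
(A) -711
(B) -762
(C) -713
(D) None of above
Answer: D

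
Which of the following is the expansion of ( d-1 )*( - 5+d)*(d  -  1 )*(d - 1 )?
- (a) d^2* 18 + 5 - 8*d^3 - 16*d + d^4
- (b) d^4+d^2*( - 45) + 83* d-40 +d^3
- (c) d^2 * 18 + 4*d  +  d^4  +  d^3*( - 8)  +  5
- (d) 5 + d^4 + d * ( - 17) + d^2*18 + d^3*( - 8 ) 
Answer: a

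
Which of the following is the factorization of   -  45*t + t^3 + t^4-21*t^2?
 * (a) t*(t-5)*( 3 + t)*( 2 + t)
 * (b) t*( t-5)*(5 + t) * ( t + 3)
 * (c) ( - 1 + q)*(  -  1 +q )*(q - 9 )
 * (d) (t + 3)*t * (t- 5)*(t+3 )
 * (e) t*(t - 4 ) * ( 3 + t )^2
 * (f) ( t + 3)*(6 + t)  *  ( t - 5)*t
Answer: d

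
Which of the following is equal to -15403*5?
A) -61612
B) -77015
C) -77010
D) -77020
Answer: B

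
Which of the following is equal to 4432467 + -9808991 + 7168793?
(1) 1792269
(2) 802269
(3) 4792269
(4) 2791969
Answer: 1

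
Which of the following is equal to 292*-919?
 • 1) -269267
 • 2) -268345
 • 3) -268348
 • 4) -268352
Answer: 3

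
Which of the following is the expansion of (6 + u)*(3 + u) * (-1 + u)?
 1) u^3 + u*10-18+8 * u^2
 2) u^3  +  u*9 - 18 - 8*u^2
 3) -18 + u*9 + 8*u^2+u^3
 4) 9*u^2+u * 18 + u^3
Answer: 3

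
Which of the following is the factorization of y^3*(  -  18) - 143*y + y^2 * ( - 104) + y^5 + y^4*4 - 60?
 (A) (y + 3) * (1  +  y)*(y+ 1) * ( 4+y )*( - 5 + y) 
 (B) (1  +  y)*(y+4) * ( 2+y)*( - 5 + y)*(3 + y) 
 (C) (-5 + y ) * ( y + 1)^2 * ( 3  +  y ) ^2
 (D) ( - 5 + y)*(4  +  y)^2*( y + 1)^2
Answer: A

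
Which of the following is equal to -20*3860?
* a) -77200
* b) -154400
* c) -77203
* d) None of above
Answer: a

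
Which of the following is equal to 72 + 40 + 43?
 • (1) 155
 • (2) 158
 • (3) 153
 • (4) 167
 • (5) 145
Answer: 1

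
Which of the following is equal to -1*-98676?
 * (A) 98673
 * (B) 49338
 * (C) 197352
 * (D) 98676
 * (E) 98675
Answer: D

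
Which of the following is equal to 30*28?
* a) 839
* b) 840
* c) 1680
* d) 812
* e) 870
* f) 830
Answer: b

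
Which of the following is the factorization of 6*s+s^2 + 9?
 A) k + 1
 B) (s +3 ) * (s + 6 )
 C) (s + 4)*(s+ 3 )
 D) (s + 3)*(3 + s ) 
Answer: D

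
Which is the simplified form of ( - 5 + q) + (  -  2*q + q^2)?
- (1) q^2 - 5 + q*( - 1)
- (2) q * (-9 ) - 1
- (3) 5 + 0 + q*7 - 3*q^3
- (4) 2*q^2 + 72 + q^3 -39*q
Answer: 1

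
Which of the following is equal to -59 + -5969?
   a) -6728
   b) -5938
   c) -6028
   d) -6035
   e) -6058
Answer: c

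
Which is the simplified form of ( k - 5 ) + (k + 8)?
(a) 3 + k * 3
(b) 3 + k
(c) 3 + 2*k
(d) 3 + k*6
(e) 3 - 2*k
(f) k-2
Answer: c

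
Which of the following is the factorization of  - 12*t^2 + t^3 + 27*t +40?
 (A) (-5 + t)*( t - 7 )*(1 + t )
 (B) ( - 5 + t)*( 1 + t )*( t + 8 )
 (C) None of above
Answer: C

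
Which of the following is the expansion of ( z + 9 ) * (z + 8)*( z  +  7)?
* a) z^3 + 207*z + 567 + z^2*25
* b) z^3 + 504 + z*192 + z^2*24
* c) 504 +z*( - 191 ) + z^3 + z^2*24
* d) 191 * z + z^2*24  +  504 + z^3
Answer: d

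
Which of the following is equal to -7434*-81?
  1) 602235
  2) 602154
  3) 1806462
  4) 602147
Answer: 2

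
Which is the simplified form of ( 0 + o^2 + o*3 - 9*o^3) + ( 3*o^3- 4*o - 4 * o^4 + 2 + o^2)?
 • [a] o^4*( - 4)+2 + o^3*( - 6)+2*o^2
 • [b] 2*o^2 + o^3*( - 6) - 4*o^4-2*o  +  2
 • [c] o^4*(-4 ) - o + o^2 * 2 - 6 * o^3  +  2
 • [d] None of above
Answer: c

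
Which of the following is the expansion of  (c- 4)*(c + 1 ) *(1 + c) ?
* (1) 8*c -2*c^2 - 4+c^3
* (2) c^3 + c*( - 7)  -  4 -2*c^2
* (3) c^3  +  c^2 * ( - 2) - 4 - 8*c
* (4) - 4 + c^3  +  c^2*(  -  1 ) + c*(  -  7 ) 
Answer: 2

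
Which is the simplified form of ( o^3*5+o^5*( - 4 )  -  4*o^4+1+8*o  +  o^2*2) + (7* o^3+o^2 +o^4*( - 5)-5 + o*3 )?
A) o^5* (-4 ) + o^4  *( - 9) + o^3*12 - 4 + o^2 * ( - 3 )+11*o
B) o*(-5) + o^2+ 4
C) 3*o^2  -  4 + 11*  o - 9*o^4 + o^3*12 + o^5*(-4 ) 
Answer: C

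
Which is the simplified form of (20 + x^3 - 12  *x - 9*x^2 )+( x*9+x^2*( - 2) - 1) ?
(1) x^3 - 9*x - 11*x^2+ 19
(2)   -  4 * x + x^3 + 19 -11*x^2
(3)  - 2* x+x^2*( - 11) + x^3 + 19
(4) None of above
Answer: 4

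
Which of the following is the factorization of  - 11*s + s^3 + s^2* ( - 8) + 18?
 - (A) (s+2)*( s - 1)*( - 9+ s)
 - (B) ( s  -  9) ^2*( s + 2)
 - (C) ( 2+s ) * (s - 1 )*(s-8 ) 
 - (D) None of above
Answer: A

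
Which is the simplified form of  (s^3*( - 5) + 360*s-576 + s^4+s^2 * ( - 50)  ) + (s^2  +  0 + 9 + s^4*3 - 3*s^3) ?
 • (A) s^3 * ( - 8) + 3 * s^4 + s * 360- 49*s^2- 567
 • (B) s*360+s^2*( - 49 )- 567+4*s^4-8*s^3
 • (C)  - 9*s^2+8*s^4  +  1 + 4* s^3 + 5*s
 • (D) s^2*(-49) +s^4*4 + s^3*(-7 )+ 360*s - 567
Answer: B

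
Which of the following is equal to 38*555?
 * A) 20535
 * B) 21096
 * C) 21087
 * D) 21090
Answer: D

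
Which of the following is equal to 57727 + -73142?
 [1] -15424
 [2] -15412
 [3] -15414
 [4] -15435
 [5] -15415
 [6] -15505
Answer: 5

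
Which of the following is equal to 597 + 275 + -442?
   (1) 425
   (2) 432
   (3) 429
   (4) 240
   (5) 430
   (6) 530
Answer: 5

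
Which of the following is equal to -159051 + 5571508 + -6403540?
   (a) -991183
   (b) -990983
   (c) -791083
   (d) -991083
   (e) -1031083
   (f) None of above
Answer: d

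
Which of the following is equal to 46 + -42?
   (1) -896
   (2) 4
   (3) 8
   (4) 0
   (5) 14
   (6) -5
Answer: 2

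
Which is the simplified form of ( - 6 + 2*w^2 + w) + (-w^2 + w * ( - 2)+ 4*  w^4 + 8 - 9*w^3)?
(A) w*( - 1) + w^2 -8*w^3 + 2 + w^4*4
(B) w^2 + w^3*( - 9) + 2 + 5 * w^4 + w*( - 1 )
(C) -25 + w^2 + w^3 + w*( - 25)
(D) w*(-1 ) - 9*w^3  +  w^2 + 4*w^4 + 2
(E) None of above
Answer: D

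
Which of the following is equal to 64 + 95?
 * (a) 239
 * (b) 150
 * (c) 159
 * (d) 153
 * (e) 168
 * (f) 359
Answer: c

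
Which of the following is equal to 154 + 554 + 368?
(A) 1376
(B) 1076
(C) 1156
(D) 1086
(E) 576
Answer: B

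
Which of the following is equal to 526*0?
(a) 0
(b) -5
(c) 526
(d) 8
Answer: a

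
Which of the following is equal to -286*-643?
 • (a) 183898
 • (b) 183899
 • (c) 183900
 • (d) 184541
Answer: a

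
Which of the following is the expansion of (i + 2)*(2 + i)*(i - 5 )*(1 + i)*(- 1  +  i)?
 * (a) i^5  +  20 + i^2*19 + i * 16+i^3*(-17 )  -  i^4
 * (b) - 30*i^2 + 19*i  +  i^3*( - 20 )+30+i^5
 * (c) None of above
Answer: c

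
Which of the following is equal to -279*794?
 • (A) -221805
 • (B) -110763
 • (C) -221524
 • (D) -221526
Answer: D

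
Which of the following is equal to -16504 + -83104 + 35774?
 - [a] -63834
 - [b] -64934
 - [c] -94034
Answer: a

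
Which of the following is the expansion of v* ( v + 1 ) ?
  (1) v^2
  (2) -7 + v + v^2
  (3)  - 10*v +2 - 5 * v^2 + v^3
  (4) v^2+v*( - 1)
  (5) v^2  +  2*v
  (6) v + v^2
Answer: 6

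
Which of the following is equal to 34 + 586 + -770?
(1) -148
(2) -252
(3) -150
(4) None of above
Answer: 3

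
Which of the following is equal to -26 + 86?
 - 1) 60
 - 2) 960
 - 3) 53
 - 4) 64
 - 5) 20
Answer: 1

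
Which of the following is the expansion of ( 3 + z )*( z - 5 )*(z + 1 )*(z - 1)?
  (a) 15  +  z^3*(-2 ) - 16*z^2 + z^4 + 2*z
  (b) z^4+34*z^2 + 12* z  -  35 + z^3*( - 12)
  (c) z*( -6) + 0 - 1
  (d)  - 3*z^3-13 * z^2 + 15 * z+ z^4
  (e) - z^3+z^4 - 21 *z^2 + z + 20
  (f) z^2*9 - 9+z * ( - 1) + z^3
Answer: a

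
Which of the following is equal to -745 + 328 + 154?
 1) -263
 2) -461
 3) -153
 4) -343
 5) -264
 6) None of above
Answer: 1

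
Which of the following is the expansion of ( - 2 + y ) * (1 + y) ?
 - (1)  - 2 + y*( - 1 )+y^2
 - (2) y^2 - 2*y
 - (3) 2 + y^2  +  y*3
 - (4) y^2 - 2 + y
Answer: 1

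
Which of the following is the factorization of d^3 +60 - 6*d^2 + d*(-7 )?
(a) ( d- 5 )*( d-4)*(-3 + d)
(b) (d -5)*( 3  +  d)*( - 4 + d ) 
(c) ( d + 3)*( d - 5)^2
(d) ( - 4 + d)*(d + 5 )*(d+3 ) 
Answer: b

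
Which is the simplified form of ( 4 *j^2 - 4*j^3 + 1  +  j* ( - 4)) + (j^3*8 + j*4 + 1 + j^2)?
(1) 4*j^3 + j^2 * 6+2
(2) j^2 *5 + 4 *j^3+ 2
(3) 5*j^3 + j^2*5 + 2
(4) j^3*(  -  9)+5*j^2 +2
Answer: 2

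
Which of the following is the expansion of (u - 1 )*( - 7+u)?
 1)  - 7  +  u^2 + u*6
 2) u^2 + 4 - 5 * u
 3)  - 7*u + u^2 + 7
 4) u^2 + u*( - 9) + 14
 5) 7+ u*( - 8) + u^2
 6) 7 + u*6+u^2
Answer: 5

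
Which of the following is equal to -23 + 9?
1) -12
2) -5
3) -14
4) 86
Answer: 3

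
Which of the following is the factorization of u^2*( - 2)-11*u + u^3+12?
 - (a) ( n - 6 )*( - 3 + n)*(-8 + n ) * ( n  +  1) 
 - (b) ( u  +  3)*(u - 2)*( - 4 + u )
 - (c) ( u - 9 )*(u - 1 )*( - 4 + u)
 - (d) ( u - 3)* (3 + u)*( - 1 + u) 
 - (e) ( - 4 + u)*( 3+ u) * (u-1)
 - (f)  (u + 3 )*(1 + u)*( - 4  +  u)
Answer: e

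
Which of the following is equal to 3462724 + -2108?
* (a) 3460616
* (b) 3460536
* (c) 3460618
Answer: a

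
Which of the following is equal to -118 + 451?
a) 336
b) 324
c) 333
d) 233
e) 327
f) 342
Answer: c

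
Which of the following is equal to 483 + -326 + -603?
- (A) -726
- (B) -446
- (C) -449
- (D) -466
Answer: B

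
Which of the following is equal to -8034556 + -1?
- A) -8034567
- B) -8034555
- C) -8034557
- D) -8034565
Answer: C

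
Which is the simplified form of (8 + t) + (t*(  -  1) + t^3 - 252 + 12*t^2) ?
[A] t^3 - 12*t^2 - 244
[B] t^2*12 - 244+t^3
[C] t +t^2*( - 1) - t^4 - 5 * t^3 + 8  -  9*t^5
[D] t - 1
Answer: B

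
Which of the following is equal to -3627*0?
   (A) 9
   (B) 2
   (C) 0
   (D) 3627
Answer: C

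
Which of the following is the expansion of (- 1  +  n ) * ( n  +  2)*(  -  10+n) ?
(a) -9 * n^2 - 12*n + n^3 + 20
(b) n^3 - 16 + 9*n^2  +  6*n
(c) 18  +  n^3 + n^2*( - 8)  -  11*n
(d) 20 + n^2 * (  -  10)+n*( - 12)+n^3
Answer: a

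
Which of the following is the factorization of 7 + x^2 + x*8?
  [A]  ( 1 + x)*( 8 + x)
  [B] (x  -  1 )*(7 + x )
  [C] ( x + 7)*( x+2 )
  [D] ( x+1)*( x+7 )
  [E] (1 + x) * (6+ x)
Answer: D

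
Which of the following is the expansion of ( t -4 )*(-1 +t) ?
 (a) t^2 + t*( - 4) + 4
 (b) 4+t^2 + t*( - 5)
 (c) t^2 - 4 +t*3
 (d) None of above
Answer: b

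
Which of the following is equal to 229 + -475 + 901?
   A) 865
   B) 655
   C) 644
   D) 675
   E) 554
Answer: B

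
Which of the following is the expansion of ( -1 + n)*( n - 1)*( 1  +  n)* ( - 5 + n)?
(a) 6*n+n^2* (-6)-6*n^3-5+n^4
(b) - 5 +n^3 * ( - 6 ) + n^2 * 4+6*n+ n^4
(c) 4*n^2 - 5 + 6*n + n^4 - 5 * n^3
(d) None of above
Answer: b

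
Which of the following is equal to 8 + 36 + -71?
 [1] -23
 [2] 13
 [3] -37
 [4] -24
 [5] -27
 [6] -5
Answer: 5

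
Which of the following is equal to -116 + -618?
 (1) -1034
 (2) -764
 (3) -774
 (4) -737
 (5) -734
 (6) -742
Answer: 5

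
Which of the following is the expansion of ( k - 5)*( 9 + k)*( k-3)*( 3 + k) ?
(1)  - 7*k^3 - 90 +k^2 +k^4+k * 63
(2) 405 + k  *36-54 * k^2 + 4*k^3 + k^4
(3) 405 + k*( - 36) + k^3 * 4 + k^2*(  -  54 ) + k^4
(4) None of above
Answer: 3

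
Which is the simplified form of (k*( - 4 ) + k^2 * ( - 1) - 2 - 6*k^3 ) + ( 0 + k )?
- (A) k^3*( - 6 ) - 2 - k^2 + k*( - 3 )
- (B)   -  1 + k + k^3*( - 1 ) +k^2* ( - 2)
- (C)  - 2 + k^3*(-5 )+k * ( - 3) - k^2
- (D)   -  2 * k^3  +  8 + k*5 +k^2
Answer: A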